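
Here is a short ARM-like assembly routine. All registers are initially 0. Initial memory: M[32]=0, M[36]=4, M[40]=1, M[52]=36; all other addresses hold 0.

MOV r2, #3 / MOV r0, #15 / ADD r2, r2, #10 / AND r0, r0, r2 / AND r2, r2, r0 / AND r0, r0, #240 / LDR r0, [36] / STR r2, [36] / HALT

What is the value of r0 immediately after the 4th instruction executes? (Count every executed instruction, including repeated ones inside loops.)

after MOV r2, #3: r2=3
after MOV r0, #15: r0=15
after ADD r2, r2, #10: r2=3+10=13
after AND r0, r0, r2: r0=15&13=13
After step 4: r0 = 13.

13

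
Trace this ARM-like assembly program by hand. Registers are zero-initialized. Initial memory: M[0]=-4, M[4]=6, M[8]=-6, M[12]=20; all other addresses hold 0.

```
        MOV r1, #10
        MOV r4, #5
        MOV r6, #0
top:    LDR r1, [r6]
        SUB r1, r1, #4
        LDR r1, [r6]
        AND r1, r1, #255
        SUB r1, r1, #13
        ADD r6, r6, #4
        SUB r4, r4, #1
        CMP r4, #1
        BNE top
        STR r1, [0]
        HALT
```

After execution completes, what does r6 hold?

16

MOV r1, #10 → r1=10
MOV r4, #5 → r4=5
MOV r6, #0 → r6=0
LDR r1, [r6] → r1=M[0]=-4
SUB r1, r1, #4 → r1=(-4)-4=-8
LDR r1, [r6] → r1=M[0]=-4
AND r1, r1, #255 → r1=(-4)&255=252
SUB r1, r1, #13 → r1=252-13=239
ADD r6, r6, #4 → r6=0+4=4
SUB r4, r4, #1 → r4=5-1=4
CMP r4, #1  (cmp 4,1)
BNE top: taken
LDR r1, [r6] → r1=M[4]=6
SUB r1, r1, #4 → r1=6-4=2
LDR r1, [r6] → r1=M[4]=6
AND r1, r1, #255 → r1=6&255=6
SUB r1, r1, #13 → r1=6-13=-7
ADD r6, r6, #4 → r6=4+4=8
SUB r4, r4, #1 → r4=4-1=3
CMP r4, #1  (cmp 3,1)
BNE top: taken
LDR r1, [r6] → r1=M[8]=-6
SUB r1, r1, #4 → r1=(-6)-4=-10
LDR r1, [r6] → r1=M[8]=-6
AND r1, r1, #255 → r1=(-6)&255=250
SUB r1, r1, #13 → r1=250-13=237
ADD r6, r6, #4 → r6=8+4=12
SUB r4, r4, #1 → r4=3-1=2
CMP r4, #1  (cmp 2,1)
BNE top: taken
LDR r1, [r6] → r1=M[12]=20
SUB r1, r1, #4 → r1=20-4=16
LDR r1, [r6] → r1=M[12]=20
AND r1, r1, #255 → r1=20&255=20
SUB r1, r1, #13 → r1=20-13=7
ADD r6, r6, #4 → r6=12+4=16
SUB r4, r4, #1 → r4=2-1=1
CMP r4, #1  (cmp 1,1)
BNE top: not taken
STR r1, [0] → M[0]=7
halt.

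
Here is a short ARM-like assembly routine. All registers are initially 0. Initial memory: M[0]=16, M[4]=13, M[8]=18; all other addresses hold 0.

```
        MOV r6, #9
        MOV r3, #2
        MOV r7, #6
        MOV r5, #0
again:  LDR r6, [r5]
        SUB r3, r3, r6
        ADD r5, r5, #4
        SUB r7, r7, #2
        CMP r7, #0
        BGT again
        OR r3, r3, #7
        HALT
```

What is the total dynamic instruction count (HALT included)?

after MOV r6, #9: r6=9
after MOV r3, #2: r3=2
after MOV r7, #6: r7=6
after MOV r5, #0: r5=0
after LDR r6, [r5]: r6=M[0]=16
after SUB r3, r3, r6: r3=2-16=-14
after ADD r5, r5, #4: r5=0+4=4
after SUB r7, r7, #2: r7=6-2=4
CMP r7, #0  (cmp 4,0)
BGT again: taken
after LDR r6, [r5]: r6=M[4]=13
after SUB r3, r3, r6: r3=(-14)-13=-27
after ADD r5, r5, #4: r5=4+4=8
after SUB r7, r7, #2: r7=4-2=2
CMP r7, #0  (cmp 2,0)
BGT again: taken
after LDR r6, [r5]: r6=M[8]=18
after SUB r3, r3, r6: r3=(-27)-18=-45
after ADD r5, r5, #4: r5=8+4=12
after SUB r7, r7, #2: r7=2-2=0
CMP r7, #0  (cmp 0,0)
BGT again: not taken
after OR r3, r3, #7: r3=(-45)|7=-41
halt.
Total executed instructions: 24.

24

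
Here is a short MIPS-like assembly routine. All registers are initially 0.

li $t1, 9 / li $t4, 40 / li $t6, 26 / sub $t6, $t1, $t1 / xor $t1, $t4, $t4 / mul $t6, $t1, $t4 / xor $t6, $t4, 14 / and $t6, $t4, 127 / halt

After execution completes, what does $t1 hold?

0

after li $t1, 9: $t1=9
after li $t4, 40: $t4=40
after li $t6, 26: $t6=26
after sub $t6, $t1, $t1: $t6=9-9=0
after xor $t1, $t4, $t4: $t1=40^40=0
after mul $t6, $t1, $t4: $t6=0*40=0
after xor $t6, $t4, 14: $t6=40^14=38
after and $t6, $t4, 127: $t6=40&127=40
halt.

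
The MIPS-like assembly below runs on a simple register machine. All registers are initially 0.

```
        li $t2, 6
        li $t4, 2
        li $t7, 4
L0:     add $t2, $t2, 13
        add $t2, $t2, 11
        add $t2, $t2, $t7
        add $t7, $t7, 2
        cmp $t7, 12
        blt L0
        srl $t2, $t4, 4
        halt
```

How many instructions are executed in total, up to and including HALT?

after li $t2, 6: $t2=6
after li $t4, 2: $t4=2
after li $t7, 4: $t7=4
after add $t2, $t2, 13: $t2=6+13=19
after add $t2, $t2, 11: $t2=19+11=30
after add $t2, $t2, $t7: $t2=30+4=34
after add $t7, $t7, 2: $t7=4+2=6
cmp $t7, 12  (cmp 6,12)
blt L0: taken
after add $t2, $t2, 13: $t2=34+13=47
after add $t2, $t2, 11: $t2=47+11=58
after add $t2, $t2, $t7: $t2=58+6=64
after add $t7, $t7, 2: $t7=6+2=8
cmp $t7, 12  (cmp 8,12)
blt L0: taken
after add $t2, $t2, 13: $t2=64+13=77
after add $t2, $t2, 11: $t2=77+11=88
after add $t2, $t2, $t7: $t2=88+8=96
after add $t7, $t7, 2: $t7=8+2=10
cmp $t7, 12  (cmp 10,12)
blt L0: taken
after add $t2, $t2, 13: $t2=96+13=109
after add $t2, $t2, 11: $t2=109+11=120
after add $t2, $t2, $t7: $t2=120+10=130
after add $t7, $t7, 2: $t7=10+2=12
cmp $t7, 12  (cmp 12,12)
blt L0: not taken
after srl $t2, $t4, 4: $t2=2>>4=0
halt.
Total executed instructions: 29.

29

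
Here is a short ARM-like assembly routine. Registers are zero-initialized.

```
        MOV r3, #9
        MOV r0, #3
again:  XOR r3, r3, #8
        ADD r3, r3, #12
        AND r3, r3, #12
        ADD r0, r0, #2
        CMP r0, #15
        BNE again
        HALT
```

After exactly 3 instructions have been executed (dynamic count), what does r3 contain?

MOV r3, #9 → r3=9
MOV r0, #3 → r0=3
XOR r3, r3, #8 → r3=9^8=1
After step 3: r3 = 1.

1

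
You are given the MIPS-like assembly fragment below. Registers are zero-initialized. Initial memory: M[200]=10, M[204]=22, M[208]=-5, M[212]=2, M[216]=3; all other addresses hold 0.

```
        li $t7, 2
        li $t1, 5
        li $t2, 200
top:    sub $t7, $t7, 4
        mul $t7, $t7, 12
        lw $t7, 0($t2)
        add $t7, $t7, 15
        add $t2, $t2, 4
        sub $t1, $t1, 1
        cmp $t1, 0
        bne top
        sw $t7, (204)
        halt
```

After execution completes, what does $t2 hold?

$t7=2
$t1=5
$t2=200
$t7=2-4=-2
$t7=(-2)*12=-24
$t7=M[200]=10
$t7=10+15=25
$t2=200+4=204
$t1=5-1=4
cmp $t1, 0  (cmp 4,0)
bne top: taken
$t7=25-4=21
$t7=21*12=252
$t7=M[204]=22
$t7=22+15=37
$t2=204+4=208
$t1=4-1=3
cmp $t1, 0  (cmp 3,0)
bne top: taken
$t7=37-4=33
$t7=33*12=396
$t7=M[208]=-5
$t7=(-5)+15=10
$t2=208+4=212
$t1=3-1=2
cmp $t1, 0  (cmp 2,0)
bne top: taken
$t7=10-4=6
$t7=6*12=72
$t7=M[212]=2
$t7=2+15=17
$t2=212+4=216
$t1=2-1=1
cmp $t1, 0  (cmp 1,0)
bne top: taken
$t7=17-4=13
$t7=13*12=156
$t7=M[216]=3
$t7=3+15=18
$t2=216+4=220
$t1=1-1=0
cmp $t1, 0  (cmp 0,0)
bne top: not taken
sw $t7, (204) → M[204]=18
halt.

220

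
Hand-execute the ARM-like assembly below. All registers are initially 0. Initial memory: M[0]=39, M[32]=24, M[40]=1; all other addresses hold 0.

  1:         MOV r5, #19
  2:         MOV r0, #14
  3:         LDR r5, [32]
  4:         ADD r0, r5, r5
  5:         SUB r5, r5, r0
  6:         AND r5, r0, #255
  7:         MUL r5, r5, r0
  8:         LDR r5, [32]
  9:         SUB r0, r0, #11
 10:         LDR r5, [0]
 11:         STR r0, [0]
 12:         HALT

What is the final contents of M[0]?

37

r5=19
r0=14
r5=M[32]=24
r0=24+24=48
r5=24-48=-24
r5=48&255=48
r5=48*48=2304
r5=M[32]=24
r0=48-11=37
r5=M[0]=39
STR r0, [0] → M[0]=37
halt.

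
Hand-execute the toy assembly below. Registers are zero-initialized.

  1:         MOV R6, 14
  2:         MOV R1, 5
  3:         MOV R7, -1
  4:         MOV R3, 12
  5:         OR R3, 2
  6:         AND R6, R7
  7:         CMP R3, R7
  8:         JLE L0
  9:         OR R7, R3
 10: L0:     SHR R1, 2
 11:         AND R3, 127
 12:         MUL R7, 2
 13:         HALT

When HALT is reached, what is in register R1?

1

after MOV R6, 14: R6=14
after MOV R1, 5: R1=5
after MOV R7, -1: R7=-1
after MOV R3, 12: R3=12
after OR R3, 2: R3=12|2=14
after AND R6, R7: R6=14&(-1)=14
CMP R3, R7  (cmp 14,-1)
JLE L0: not taken
after OR R7, R3: R7=(-1)|14=-1
after SHR R1, 2: R1=5>>2=1
after AND R3, 127: R3=14&127=14
after MUL R7, 2: R7=(-1)*2=-2
halt.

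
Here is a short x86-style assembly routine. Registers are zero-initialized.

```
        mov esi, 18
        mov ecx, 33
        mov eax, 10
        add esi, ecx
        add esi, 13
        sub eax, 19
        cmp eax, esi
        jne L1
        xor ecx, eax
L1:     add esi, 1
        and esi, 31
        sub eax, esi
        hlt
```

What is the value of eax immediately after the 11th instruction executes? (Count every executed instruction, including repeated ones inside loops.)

mov esi, 18 → esi=18
mov ecx, 33 → ecx=33
mov eax, 10 → eax=10
add esi, ecx → esi=18+33=51
add esi, 13 → esi=51+13=64
sub eax, 19 → eax=10-19=-9
cmp eax, esi  (cmp -9,64)
jne L1: taken
add esi, 1 → esi=64+1=65
and esi, 31 → esi=65&31=1
sub eax, esi → eax=(-9)-1=-10
After step 11: eax = -10.

-10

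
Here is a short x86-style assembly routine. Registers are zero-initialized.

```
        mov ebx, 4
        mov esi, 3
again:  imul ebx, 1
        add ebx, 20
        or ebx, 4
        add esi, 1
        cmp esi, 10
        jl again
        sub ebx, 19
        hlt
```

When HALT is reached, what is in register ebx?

after mov ebx, 4: ebx=4
after mov esi, 3: esi=3
after imul ebx, 1: ebx=4*1=4
after add ebx, 20: ebx=4+20=24
after or ebx, 4: ebx=24|4=28
after add esi, 1: esi=3+1=4
cmp esi, 10  (cmp 4,10)
jl again: taken
after imul ebx, 1: ebx=28*1=28
after add ebx, 20: ebx=28+20=48
after or ebx, 4: ebx=48|4=52
after add esi, 1: esi=4+1=5
cmp esi, 10  (cmp 5,10)
jl again: taken
after imul ebx, 1: ebx=52*1=52
after add ebx, 20: ebx=52+20=72
after or ebx, 4: ebx=72|4=76
after add esi, 1: esi=5+1=6
cmp esi, 10  (cmp 6,10)
jl again: taken
after imul ebx, 1: ebx=76*1=76
after add ebx, 20: ebx=76+20=96
after or ebx, 4: ebx=96|4=100
after add esi, 1: esi=6+1=7
cmp esi, 10  (cmp 7,10)
jl again: taken
after imul ebx, 1: ebx=100*1=100
after add ebx, 20: ebx=100+20=120
after or ebx, 4: ebx=120|4=124
after add esi, 1: esi=7+1=8
cmp esi, 10  (cmp 8,10)
jl again: taken
after imul ebx, 1: ebx=124*1=124
after add ebx, 20: ebx=124+20=144
after or ebx, 4: ebx=144|4=148
after add esi, 1: esi=8+1=9
cmp esi, 10  (cmp 9,10)
jl again: taken
after imul ebx, 1: ebx=148*1=148
after add ebx, 20: ebx=148+20=168
after or ebx, 4: ebx=168|4=172
after add esi, 1: esi=9+1=10
cmp esi, 10  (cmp 10,10)
jl again: not taken
after sub ebx, 19: ebx=172-19=153
halt.

153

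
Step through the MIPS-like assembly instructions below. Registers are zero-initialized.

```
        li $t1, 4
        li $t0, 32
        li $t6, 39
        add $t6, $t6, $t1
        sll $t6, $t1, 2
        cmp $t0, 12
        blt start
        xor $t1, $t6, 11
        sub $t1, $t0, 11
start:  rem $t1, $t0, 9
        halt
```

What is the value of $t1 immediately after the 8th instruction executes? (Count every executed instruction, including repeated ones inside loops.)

$t1=4
$t0=32
$t6=39
$t6=39+4=43
$t6=4<<2=16
cmp $t0, 12  (cmp 32,12)
blt start: not taken
$t1=16^11=27
After step 8: $t1 = 27.

27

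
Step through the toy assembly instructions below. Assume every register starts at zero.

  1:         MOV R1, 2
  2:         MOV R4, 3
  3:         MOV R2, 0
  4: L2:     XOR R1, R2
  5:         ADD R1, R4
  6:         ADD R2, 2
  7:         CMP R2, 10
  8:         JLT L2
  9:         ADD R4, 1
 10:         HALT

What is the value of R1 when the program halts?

MOV R1, 2 → R1=2
MOV R4, 3 → R4=3
MOV R2, 0 → R2=0
XOR R1, R2 → R1=2^0=2
ADD R1, R4 → R1=2+3=5
ADD R2, 2 → R2=0+2=2
CMP R2, 10  (cmp 2,10)
JLT L2: taken
XOR R1, R2 → R1=5^2=7
ADD R1, R4 → R1=7+3=10
ADD R2, 2 → R2=2+2=4
CMP R2, 10  (cmp 4,10)
JLT L2: taken
XOR R1, R2 → R1=10^4=14
ADD R1, R4 → R1=14+3=17
ADD R2, 2 → R2=4+2=6
CMP R2, 10  (cmp 6,10)
JLT L2: taken
XOR R1, R2 → R1=17^6=23
ADD R1, R4 → R1=23+3=26
ADD R2, 2 → R2=6+2=8
CMP R2, 10  (cmp 8,10)
JLT L2: taken
XOR R1, R2 → R1=26^8=18
ADD R1, R4 → R1=18+3=21
ADD R2, 2 → R2=8+2=10
CMP R2, 10  (cmp 10,10)
JLT L2: not taken
ADD R4, 1 → R4=3+1=4
halt.

21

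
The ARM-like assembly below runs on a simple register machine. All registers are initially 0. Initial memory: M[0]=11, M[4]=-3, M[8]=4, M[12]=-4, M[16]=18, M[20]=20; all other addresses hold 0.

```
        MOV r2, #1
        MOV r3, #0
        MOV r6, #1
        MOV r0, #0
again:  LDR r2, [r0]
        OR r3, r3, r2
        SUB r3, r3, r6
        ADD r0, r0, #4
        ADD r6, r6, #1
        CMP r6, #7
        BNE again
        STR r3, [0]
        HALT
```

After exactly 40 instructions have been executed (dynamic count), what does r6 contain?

r2=1
r3=0
r6=1
r0=0
r2=M[0]=11
r3=0|11=11
r3=11-1=10
r0=0+4=4
r6=1+1=2
CMP r6, #7  (cmp 2,7)
BNE again: taken
r2=M[4]=-3
r3=10|(-3)=-1
r3=(-1)-2=-3
r0=4+4=8
r6=2+1=3
CMP r6, #7  (cmp 3,7)
BNE again: taken
r2=M[8]=4
r3=(-3)|4=-3
r3=(-3)-3=-6
r0=8+4=12
r6=3+1=4
CMP r6, #7  (cmp 4,7)
BNE again: taken
r2=M[12]=-4
r3=(-6)|(-4)=-2
r3=(-2)-4=-6
r0=12+4=16
r6=4+1=5
CMP r6, #7  (cmp 5,7)
BNE again: taken
r2=M[16]=18
r3=(-6)|18=-6
r3=(-6)-5=-11
r0=16+4=20
r6=5+1=6
CMP r6, #7  (cmp 6,7)
BNE again: taken
r2=M[20]=20
After step 40: r6 = 6.

6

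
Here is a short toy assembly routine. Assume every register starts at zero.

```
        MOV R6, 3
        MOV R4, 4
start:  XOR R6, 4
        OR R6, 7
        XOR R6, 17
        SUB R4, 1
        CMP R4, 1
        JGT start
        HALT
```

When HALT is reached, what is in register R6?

after MOV R6, 3: R6=3
after MOV R4, 4: R4=4
after XOR R6, 4: R6=3^4=7
after OR R6, 7: R6=7|7=7
after XOR R6, 17: R6=7^17=22
after SUB R4, 1: R4=4-1=3
CMP R4, 1  (cmp 3,1)
JGT start: taken
after XOR R6, 4: R6=22^4=18
after OR R6, 7: R6=18|7=23
after XOR R6, 17: R6=23^17=6
after SUB R4, 1: R4=3-1=2
CMP R4, 1  (cmp 2,1)
JGT start: taken
after XOR R6, 4: R6=6^4=2
after OR R6, 7: R6=2|7=7
after XOR R6, 17: R6=7^17=22
after SUB R4, 1: R4=2-1=1
CMP R4, 1  (cmp 1,1)
JGT start: not taken
halt.

22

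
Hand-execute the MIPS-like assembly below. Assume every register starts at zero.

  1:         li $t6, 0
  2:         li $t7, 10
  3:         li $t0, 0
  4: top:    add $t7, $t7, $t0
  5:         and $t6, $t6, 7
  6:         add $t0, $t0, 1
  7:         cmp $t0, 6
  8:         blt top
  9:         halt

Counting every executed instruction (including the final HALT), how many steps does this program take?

after li $t6, 0: $t6=0
after li $t7, 10: $t7=10
after li $t0, 0: $t0=0
after add $t7, $t7, $t0: $t7=10+0=10
after and $t6, $t6, 7: $t6=0&7=0
after add $t0, $t0, 1: $t0=0+1=1
cmp $t0, 6  (cmp 1,6)
blt top: taken
after add $t7, $t7, $t0: $t7=10+1=11
after and $t6, $t6, 7: $t6=0&7=0
after add $t0, $t0, 1: $t0=1+1=2
cmp $t0, 6  (cmp 2,6)
blt top: taken
after add $t7, $t7, $t0: $t7=11+2=13
after and $t6, $t6, 7: $t6=0&7=0
after add $t0, $t0, 1: $t0=2+1=3
cmp $t0, 6  (cmp 3,6)
blt top: taken
after add $t7, $t7, $t0: $t7=13+3=16
after and $t6, $t6, 7: $t6=0&7=0
after add $t0, $t0, 1: $t0=3+1=4
cmp $t0, 6  (cmp 4,6)
blt top: taken
after add $t7, $t7, $t0: $t7=16+4=20
after and $t6, $t6, 7: $t6=0&7=0
after add $t0, $t0, 1: $t0=4+1=5
cmp $t0, 6  (cmp 5,6)
blt top: taken
after add $t7, $t7, $t0: $t7=20+5=25
after and $t6, $t6, 7: $t6=0&7=0
after add $t0, $t0, 1: $t0=5+1=6
cmp $t0, 6  (cmp 6,6)
blt top: not taken
halt.
Total executed instructions: 34.

34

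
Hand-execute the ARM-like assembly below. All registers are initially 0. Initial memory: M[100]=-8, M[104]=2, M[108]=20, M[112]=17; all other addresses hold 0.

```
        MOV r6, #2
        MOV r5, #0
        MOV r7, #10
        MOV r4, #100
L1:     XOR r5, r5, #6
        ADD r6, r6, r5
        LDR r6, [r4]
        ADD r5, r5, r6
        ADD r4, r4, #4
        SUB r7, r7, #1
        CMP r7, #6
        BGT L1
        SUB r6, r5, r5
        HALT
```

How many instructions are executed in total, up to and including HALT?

38

MOV r6, #2 → r6=2
MOV r5, #0 → r5=0
MOV r7, #10 → r7=10
MOV r4, #100 → r4=100
XOR r5, r5, #6 → r5=0^6=6
ADD r6, r6, r5 → r6=2+6=8
LDR r6, [r4] → r6=M[100]=-8
ADD r5, r5, r6 → r5=6+(-8)=-2
ADD r4, r4, #4 → r4=100+4=104
SUB r7, r7, #1 → r7=10-1=9
CMP r7, #6  (cmp 9,6)
BGT L1: taken
XOR r5, r5, #6 → r5=(-2)^6=-8
ADD r6, r6, r5 → r6=(-8)+(-8)=-16
LDR r6, [r4] → r6=M[104]=2
ADD r5, r5, r6 → r5=(-8)+2=-6
ADD r4, r4, #4 → r4=104+4=108
SUB r7, r7, #1 → r7=9-1=8
CMP r7, #6  (cmp 8,6)
BGT L1: taken
XOR r5, r5, #6 → r5=(-6)^6=-4
ADD r6, r6, r5 → r6=2+(-4)=-2
LDR r6, [r4] → r6=M[108]=20
ADD r5, r5, r6 → r5=(-4)+20=16
ADD r4, r4, #4 → r4=108+4=112
SUB r7, r7, #1 → r7=8-1=7
CMP r7, #6  (cmp 7,6)
BGT L1: taken
XOR r5, r5, #6 → r5=16^6=22
ADD r6, r6, r5 → r6=20+22=42
LDR r6, [r4] → r6=M[112]=17
ADD r5, r5, r6 → r5=22+17=39
ADD r4, r4, #4 → r4=112+4=116
SUB r7, r7, #1 → r7=7-1=6
CMP r7, #6  (cmp 6,6)
BGT L1: not taken
SUB r6, r5, r5 → r6=39-39=0
halt.
Total executed instructions: 38.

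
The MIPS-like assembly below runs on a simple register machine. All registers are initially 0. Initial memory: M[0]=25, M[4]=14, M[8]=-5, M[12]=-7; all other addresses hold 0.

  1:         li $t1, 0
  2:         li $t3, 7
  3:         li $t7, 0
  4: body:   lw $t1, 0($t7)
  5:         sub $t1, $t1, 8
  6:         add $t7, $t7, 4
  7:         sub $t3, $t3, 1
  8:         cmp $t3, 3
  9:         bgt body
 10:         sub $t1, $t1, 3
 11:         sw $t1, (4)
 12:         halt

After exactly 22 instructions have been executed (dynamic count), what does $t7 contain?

$t1=0
$t3=7
$t7=0
$t1=M[0]=25
$t1=25-8=17
$t7=0+4=4
$t3=7-1=6
cmp $t3, 3  (cmp 6,3)
bgt body: taken
$t1=M[4]=14
$t1=14-8=6
$t7=4+4=8
$t3=6-1=5
cmp $t3, 3  (cmp 5,3)
bgt body: taken
$t1=M[8]=-5
$t1=(-5)-8=-13
$t7=8+4=12
$t3=5-1=4
cmp $t3, 3  (cmp 4,3)
bgt body: taken
$t1=M[12]=-7
After step 22: $t7 = 12.

12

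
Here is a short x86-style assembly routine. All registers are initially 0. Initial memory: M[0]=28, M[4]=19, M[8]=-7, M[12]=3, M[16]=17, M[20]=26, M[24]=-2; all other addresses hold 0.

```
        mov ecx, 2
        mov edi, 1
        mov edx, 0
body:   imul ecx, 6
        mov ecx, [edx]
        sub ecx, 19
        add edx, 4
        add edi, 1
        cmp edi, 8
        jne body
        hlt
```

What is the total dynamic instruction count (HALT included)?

mov ecx, 2 → ecx=2
mov edi, 1 → edi=1
mov edx, 0 → edx=0
imul ecx, 6 → ecx=2*6=12
mov ecx, [edx] → ecx=M[0]=28
sub ecx, 19 → ecx=28-19=9
add edx, 4 → edx=0+4=4
add edi, 1 → edi=1+1=2
cmp edi, 8  (cmp 2,8)
jne body: taken
imul ecx, 6 → ecx=9*6=54
mov ecx, [edx] → ecx=M[4]=19
sub ecx, 19 → ecx=19-19=0
add edx, 4 → edx=4+4=8
add edi, 1 → edi=2+1=3
cmp edi, 8  (cmp 3,8)
jne body: taken
imul ecx, 6 → ecx=0*6=0
mov ecx, [edx] → ecx=M[8]=-7
sub ecx, 19 → ecx=(-7)-19=-26
add edx, 4 → edx=8+4=12
add edi, 1 → edi=3+1=4
cmp edi, 8  (cmp 4,8)
jne body: taken
imul ecx, 6 → ecx=(-26)*6=-156
mov ecx, [edx] → ecx=M[12]=3
sub ecx, 19 → ecx=3-19=-16
add edx, 4 → edx=12+4=16
add edi, 1 → edi=4+1=5
cmp edi, 8  (cmp 5,8)
jne body: taken
imul ecx, 6 → ecx=(-16)*6=-96
mov ecx, [edx] → ecx=M[16]=17
sub ecx, 19 → ecx=17-19=-2
add edx, 4 → edx=16+4=20
add edi, 1 → edi=5+1=6
cmp edi, 8  (cmp 6,8)
jne body: taken
imul ecx, 6 → ecx=(-2)*6=-12
mov ecx, [edx] → ecx=M[20]=26
sub ecx, 19 → ecx=26-19=7
add edx, 4 → edx=20+4=24
add edi, 1 → edi=6+1=7
cmp edi, 8  (cmp 7,8)
jne body: taken
imul ecx, 6 → ecx=7*6=42
mov ecx, [edx] → ecx=M[24]=-2
sub ecx, 19 → ecx=(-2)-19=-21
add edx, 4 → edx=24+4=28
add edi, 1 → edi=7+1=8
cmp edi, 8  (cmp 8,8)
jne body: not taken
halt.
Total executed instructions: 53.

53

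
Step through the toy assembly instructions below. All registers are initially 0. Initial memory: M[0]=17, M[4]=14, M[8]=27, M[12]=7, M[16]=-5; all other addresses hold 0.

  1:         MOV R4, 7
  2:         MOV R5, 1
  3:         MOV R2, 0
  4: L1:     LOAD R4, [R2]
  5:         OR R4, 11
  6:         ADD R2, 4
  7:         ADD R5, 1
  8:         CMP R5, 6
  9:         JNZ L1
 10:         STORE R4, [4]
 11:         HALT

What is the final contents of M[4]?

-5

R4=7
R5=1
R2=0
R4=M[0]=17
R4=17|11=27
R2=0+4=4
R5=1+1=2
CMP R5, 6  (cmp 2,6)
JNZ L1: taken
R4=M[4]=14
R4=14|11=15
R2=4+4=8
R5=2+1=3
CMP R5, 6  (cmp 3,6)
JNZ L1: taken
R4=M[8]=27
R4=27|11=27
R2=8+4=12
R5=3+1=4
CMP R5, 6  (cmp 4,6)
JNZ L1: taken
R4=M[12]=7
R4=7|11=15
R2=12+4=16
R5=4+1=5
CMP R5, 6  (cmp 5,6)
JNZ L1: taken
R4=M[16]=-5
R4=(-5)|11=-5
R2=16+4=20
R5=5+1=6
CMP R5, 6  (cmp 6,6)
JNZ L1: not taken
STORE R4, [4] → M[4]=-5
halt.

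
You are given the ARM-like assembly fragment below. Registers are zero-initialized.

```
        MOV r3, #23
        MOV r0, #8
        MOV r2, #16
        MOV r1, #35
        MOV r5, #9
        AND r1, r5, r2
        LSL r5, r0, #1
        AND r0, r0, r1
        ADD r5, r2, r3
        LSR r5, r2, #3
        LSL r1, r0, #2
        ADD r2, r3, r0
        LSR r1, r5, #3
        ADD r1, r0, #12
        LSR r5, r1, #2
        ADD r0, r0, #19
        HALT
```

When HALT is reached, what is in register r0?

after MOV r3, #23: r3=23
after MOV r0, #8: r0=8
after MOV r2, #16: r2=16
after MOV r1, #35: r1=35
after MOV r5, #9: r5=9
after AND r1, r5, r2: r1=9&16=0
after LSL r5, r0, #1: r5=8<<1=16
after AND r0, r0, r1: r0=8&0=0
after ADD r5, r2, r3: r5=16+23=39
after LSR r5, r2, #3: r5=16>>3=2
after LSL r1, r0, #2: r1=0<<2=0
after ADD r2, r3, r0: r2=23+0=23
after LSR r1, r5, #3: r1=2>>3=0
after ADD r1, r0, #12: r1=0+12=12
after LSR r5, r1, #2: r5=12>>2=3
after ADD r0, r0, #19: r0=0+19=19
halt.

19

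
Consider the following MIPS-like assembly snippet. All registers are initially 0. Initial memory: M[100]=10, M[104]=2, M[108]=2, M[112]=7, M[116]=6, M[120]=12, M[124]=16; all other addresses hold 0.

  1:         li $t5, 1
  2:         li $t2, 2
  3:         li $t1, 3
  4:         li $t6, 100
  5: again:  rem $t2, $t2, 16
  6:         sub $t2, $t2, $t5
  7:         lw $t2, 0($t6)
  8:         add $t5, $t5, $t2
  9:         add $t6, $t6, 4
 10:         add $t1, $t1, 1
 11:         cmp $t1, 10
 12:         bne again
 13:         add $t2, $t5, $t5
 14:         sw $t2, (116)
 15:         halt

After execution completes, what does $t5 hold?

56

li $t5, 1 → $t5=1
li $t2, 2 → $t2=2
li $t1, 3 → $t1=3
li $t6, 100 → $t6=100
rem $t2, $t2, 16 → $t2=2%16=2
sub $t2, $t2, $t5 → $t2=2-1=1
lw $t2, 0($t6) → $t2=M[100]=10
add $t5, $t5, $t2 → $t5=1+10=11
add $t6, $t6, 4 → $t6=100+4=104
add $t1, $t1, 1 → $t1=3+1=4
cmp $t1, 10  (cmp 4,10)
bne again: taken
rem $t2, $t2, 16 → $t2=10%16=10
sub $t2, $t2, $t5 → $t2=10-11=-1
lw $t2, 0($t6) → $t2=M[104]=2
add $t5, $t5, $t2 → $t5=11+2=13
add $t6, $t6, 4 → $t6=104+4=108
add $t1, $t1, 1 → $t1=4+1=5
cmp $t1, 10  (cmp 5,10)
bne again: taken
rem $t2, $t2, 16 → $t2=2%16=2
sub $t2, $t2, $t5 → $t2=2-13=-11
lw $t2, 0($t6) → $t2=M[108]=2
add $t5, $t5, $t2 → $t5=13+2=15
add $t6, $t6, 4 → $t6=108+4=112
add $t1, $t1, 1 → $t1=5+1=6
cmp $t1, 10  (cmp 6,10)
bne again: taken
rem $t2, $t2, 16 → $t2=2%16=2
sub $t2, $t2, $t5 → $t2=2-15=-13
lw $t2, 0($t6) → $t2=M[112]=7
add $t5, $t5, $t2 → $t5=15+7=22
add $t6, $t6, 4 → $t6=112+4=116
add $t1, $t1, 1 → $t1=6+1=7
cmp $t1, 10  (cmp 7,10)
bne again: taken
rem $t2, $t2, 16 → $t2=7%16=7
sub $t2, $t2, $t5 → $t2=7-22=-15
lw $t2, 0($t6) → $t2=M[116]=6
add $t5, $t5, $t2 → $t5=22+6=28
add $t6, $t6, 4 → $t6=116+4=120
add $t1, $t1, 1 → $t1=7+1=8
cmp $t1, 10  (cmp 8,10)
bne again: taken
rem $t2, $t2, 16 → $t2=6%16=6
sub $t2, $t2, $t5 → $t2=6-28=-22
lw $t2, 0($t6) → $t2=M[120]=12
add $t5, $t5, $t2 → $t5=28+12=40
add $t6, $t6, 4 → $t6=120+4=124
add $t1, $t1, 1 → $t1=8+1=9
cmp $t1, 10  (cmp 9,10)
bne again: taken
rem $t2, $t2, 16 → $t2=12%16=12
sub $t2, $t2, $t5 → $t2=12-40=-28
lw $t2, 0($t6) → $t2=M[124]=16
add $t5, $t5, $t2 → $t5=40+16=56
add $t6, $t6, 4 → $t6=124+4=128
add $t1, $t1, 1 → $t1=9+1=10
cmp $t1, 10  (cmp 10,10)
bne again: not taken
add $t2, $t5, $t5 → $t2=56+56=112
sw $t2, (116) → M[116]=112
halt.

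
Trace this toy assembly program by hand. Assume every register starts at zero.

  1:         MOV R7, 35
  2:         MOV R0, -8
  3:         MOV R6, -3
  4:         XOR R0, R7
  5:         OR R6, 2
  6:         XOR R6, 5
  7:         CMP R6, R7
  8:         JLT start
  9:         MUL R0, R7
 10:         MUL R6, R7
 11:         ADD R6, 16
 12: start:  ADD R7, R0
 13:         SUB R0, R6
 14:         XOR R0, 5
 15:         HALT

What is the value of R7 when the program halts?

-2

after MOV R7, 35: R7=35
after MOV R0, -8: R0=-8
after MOV R6, -3: R6=-3
after XOR R0, R7: R0=(-8)^35=-37
after OR R6, 2: R6=(-3)|2=-1
after XOR R6, 5: R6=(-1)^5=-6
CMP R6, R7  (cmp -6,35)
JLT start: taken
after ADD R7, R0: R7=35+(-37)=-2
after SUB R0, R6: R0=(-37)-(-6)=-31
after XOR R0, 5: R0=(-31)^5=-28
halt.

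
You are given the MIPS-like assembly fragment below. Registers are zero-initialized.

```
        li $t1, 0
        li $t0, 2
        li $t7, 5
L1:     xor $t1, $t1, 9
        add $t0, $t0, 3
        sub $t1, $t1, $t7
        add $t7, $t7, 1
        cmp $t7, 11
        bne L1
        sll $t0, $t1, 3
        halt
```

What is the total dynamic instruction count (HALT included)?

after li $t1, 0: $t1=0
after li $t0, 2: $t0=2
after li $t7, 5: $t7=5
after xor $t1, $t1, 9: $t1=0^9=9
after add $t0, $t0, 3: $t0=2+3=5
after sub $t1, $t1, $t7: $t1=9-5=4
after add $t7, $t7, 1: $t7=5+1=6
cmp $t7, 11  (cmp 6,11)
bne L1: taken
after xor $t1, $t1, 9: $t1=4^9=13
after add $t0, $t0, 3: $t0=5+3=8
after sub $t1, $t1, $t7: $t1=13-6=7
after add $t7, $t7, 1: $t7=6+1=7
cmp $t7, 11  (cmp 7,11)
bne L1: taken
after xor $t1, $t1, 9: $t1=7^9=14
after add $t0, $t0, 3: $t0=8+3=11
after sub $t1, $t1, $t7: $t1=14-7=7
after add $t7, $t7, 1: $t7=7+1=8
cmp $t7, 11  (cmp 8,11)
bne L1: taken
after xor $t1, $t1, 9: $t1=7^9=14
after add $t0, $t0, 3: $t0=11+3=14
after sub $t1, $t1, $t7: $t1=14-8=6
after add $t7, $t7, 1: $t7=8+1=9
cmp $t7, 11  (cmp 9,11)
bne L1: taken
after xor $t1, $t1, 9: $t1=6^9=15
after add $t0, $t0, 3: $t0=14+3=17
after sub $t1, $t1, $t7: $t1=15-9=6
after add $t7, $t7, 1: $t7=9+1=10
cmp $t7, 11  (cmp 10,11)
bne L1: taken
after xor $t1, $t1, 9: $t1=6^9=15
after add $t0, $t0, 3: $t0=17+3=20
after sub $t1, $t1, $t7: $t1=15-10=5
after add $t7, $t7, 1: $t7=10+1=11
cmp $t7, 11  (cmp 11,11)
bne L1: not taken
after sll $t0, $t1, 3: $t0=5<<3=40
halt.
Total executed instructions: 41.

41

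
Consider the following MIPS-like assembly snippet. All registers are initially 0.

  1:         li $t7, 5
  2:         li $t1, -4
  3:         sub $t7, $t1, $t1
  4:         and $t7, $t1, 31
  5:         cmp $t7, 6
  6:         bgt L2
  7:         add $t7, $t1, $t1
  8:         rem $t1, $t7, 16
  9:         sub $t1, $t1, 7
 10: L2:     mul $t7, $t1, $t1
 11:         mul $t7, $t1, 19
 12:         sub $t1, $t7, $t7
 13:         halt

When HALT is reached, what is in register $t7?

-76

after li $t7, 5: $t7=5
after li $t1, -4: $t1=-4
after sub $t7, $t1, $t1: $t7=(-4)-(-4)=0
after and $t7, $t1, 31: $t7=(-4)&31=28
cmp $t7, 6  (cmp 28,6)
bgt L2: taken
after mul $t7, $t1, $t1: $t7=(-4)*(-4)=16
after mul $t7, $t1, 19: $t7=(-4)*19=-76
after sub $t1, $t7, $t7: $t1=(-76)-(-76)=0
halt.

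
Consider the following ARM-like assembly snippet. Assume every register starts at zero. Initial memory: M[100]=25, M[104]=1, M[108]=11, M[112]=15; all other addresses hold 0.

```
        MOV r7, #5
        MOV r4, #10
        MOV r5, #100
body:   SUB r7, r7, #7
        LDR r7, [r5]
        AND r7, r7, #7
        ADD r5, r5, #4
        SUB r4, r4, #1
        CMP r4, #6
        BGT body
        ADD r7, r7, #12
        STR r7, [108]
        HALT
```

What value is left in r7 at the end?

19

r7=5
r4=10
r5=100
r7=5-7=-2
r7=M[100]=25
r7=25&7=1
r5=100+4=104
r4=10-1=9
CMP r4, #6  (cmp 9,6)
BGT body: taken
r7=1-7=-6
r7=M[104]=1
r7=1&7=1
r5=104+4=108
r4=9-1=8
CMP r4, #6  (cmp 8,6)
BGT body: taken
r7=1-7=-6
r7=M[108]=11
r7=11&7=3
r5=108+4=112
r4=8-1=7
CMP r4, #6  (cmp 7,6)
BGT body: taken
r7=3-7=-4
r7=M[112]=15
r7=15&7=7
r5=112+4=116
r4=7-1=6
CMP r4, #6  (cmp 6,6)
BGT body: not taken
r7=7+12=19
STR r7, [108] → M[108]=19
halt.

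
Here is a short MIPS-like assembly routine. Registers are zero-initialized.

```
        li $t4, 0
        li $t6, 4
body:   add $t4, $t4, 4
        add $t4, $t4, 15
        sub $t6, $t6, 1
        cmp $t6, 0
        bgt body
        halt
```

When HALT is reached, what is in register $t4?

76

$t4=0
$t6=4
$t4=0+4=4
$t4=4+15=19
$t6=4-1=3
cmp $t6, 0  (cmp 3,0)
bgt body: taken
$t4=19+4=23
$t4=23+15=38
$t6=3-1=2
cmp $t6, 0  (cmp 2,0)
bgt body: taken
$t4=38+4=42
$t4=42+15=57
$t6=2-1=1
cmp $t6, 0  (cmp 1,0)
bgt body: taken
$t4=57+4=61
$t4=61+15=76
$t6=1-1=0
cmp $t6, 0  (cmp 0,0)
bgt body: not taken
halt.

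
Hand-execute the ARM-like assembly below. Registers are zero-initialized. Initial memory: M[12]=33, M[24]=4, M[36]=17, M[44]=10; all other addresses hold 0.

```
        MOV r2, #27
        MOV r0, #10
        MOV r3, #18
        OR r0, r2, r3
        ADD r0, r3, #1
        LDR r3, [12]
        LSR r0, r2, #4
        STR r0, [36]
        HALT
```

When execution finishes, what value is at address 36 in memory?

1

r2=27
r0=10
r3=18
r0=27|18=27
r0=18+1=19
r3=M[12]=33
r0=27>>4=1
STR r0, [36] → M[36]=1
halt.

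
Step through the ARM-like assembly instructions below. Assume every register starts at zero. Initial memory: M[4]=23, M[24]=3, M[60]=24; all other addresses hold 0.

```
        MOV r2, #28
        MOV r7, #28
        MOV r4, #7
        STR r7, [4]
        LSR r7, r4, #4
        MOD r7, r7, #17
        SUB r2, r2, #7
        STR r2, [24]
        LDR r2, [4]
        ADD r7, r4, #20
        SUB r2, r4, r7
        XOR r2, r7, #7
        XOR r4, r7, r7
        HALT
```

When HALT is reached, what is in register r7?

MOV r2, #28 → r2=28
MOV r7, #28 → r7=28
MOV r4, #7 → r4=7
STR r7, [4] → M[4]=28
LSR r7, r4, #4 → r7=7>>4=0
MOD r7, r7, #17 → r7=0%17=0
SUB r2, r2, #7 → r2=28-7=21
STR r2, [24] → M[24]=21
LDR r2, [4] → r2=M[4]=28
ADD r7, r4, #20 → r7=7+20=27
SUB r2, r4, r7 → r2=7-27=-20
XOR r2, r7, #7 → r2=27^7=28
XOR r4, r7, r7 → r4=27^27=0
halt.

27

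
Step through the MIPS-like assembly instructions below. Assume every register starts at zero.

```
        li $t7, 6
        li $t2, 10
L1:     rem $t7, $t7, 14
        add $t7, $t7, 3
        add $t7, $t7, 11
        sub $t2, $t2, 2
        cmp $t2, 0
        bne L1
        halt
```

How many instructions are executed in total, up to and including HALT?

33

li $t7, 6 → $t7=6
li $t2, 10 → $t2=10
rem $t7, $t7, 14 → $t7=6%14=6
add $t7, $t7, 3 → $t7=6+3=9
add $t7, $t7, 11 → $t7=9+11=20
sub $t2, $t2, 2 → $t2=10-2=8
cmp $t2, 0  (cmp 8,0)
bne L1: taken
rem $t7, $t7, 14 → $t7=20%14=6
add $t7, $t7, 3 → $t7=6+3=9
add $t7, $t7, 11 → $t7=9+11=20
sub $t2, $t2, 2 → $t2=8-2=6
cmp $t2, 0  (cmp 6,0)
bne L1: taken
rem $t7, $t7, 14 → $t7=20%14=6
add $t7, $t7, 3 → $t7=6+3=9
add $t7, $t7, 11 → $t7=9+11=20
sub $t2, $t2, 2 → $t2=6-2=4
cmp $t2, 0  (cmp 4,0)
bne L1: taken
rem $t7, $t7, 14 → $t7=20%14=6
add $t7, $t7, 3 → $t7=6+3=9
add $t7, $t7, 11 → $t7=9+11=20
sub $t2, $t2, 2 → $t2=4-2=2
cmp $t2, 0  (cmp 2,0)
bne L1: taken
rem $t7, $t7, 14 → $t7=20%14=6
add $t7, $t7, 3 → $t7=6+3=9
add $t7, $t7, 11 → $t7=9+11=20
sub $t2, $t2, 2 → $t2=2-2=0
cmp $t2, 0  (cmp 0,0)
bne L1: not taken
halt.
Total executed instructions: 33.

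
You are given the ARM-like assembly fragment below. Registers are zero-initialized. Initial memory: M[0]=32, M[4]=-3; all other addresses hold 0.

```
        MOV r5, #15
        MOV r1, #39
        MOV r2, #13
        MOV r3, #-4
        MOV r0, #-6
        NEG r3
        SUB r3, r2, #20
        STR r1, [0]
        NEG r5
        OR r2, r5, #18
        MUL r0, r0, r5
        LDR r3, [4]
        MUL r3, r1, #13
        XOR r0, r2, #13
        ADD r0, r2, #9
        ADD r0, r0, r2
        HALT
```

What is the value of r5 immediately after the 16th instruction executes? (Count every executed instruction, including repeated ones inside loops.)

r5=15
r1=39
r2=13
r3=-4
r0=-6
r3=-(-4)=4
r3=13-20=-7
STR r1, [0] → M[0]=39
r5=-(15)=-15
r2=(-15)|18=-13
r0=(-6)*(-15)=90
r3=M[4]=-3
r3=39*13=507
r0=(-13)^13=-2
r0=(-13)+9=-4
r0=(-4)+(-13)=-17
After step 16: r5 = -15.

-15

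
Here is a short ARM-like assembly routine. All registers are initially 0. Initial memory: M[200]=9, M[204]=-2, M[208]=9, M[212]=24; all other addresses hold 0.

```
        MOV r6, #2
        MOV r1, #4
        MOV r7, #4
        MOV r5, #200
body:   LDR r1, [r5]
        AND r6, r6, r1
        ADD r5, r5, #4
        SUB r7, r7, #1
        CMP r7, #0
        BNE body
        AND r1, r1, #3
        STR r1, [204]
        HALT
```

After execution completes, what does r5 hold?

r6=2
r1=4
r7=4
r5=200
r1=M[200]=9
r6=2&9=0
r5=200+4=204
r7=4-1=3
CMP r7, #0  (cmp 3,0)
BNE body: taken
r1=M[204]=-2
r6=0&(-2)=0
r5=204+4=208
r7=3-1=2
CMP r7, #0  (cmp 2,0)
BNE body: taken
r1=M[208]=9
r6=0&9=0
r5=208+4=212
r7=2-1=1
CMP r7, #0  (cmp 1,0)
BNE body: taken
r1=M[212]=24
r6=0&24=0
r5=212+4=216
r7=1-1=0
CMP r7, #0  (cmp 0,0)
BNE body: not taken
r1=24&3=0
STR r1, [204] → M[204]=0
halt.

216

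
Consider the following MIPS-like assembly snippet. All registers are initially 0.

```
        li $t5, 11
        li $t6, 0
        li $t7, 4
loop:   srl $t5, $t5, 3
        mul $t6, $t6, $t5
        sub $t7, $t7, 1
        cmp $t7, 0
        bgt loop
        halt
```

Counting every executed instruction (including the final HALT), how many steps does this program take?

24

li $t5, 11 → $t5=11
li $t6, 0 → $t6=0
li $t7, 4 → $t7=4
srl $t5, $t5, 3 → $t5=11>>3=1
mul $t6, $t6, $t5 → $t6=0*1=0
sub $t7, $t7, 1 → $t7=4-1=3
cmp $t7, 0  (cmp 3,0)
bgt loop: taken
srl $t5, $t5, 3 → $t5=1>>3=0
mul $t6, $t6, $t5 → $t6=0*0=0
sub $t7, $t7, 1 → $t7=3-1=2
cmp $t7, 0  (cmp 2,0)
bgt loop: taken
srl $t5, $t5, 3 → $t5=0>>3=0
mul $t6, $t6, $t5 → $t6=0*0=0
sub $t7, $t7, 1 → $t7=2-1=1
cmp $t7, 0  (cmp 1,0)
bgt loop: taken
srl $t5, $t5, 3 → $t5=0>>3=0
mul $t6, $t6, $t5 → $t6=0*0=0
sub $t7, $t7, 1 → $t7=1-1=0
cmp $t7, 0  (cmp 0,0)
bgt loop: not taken
halt.
Total executed instructions: 24.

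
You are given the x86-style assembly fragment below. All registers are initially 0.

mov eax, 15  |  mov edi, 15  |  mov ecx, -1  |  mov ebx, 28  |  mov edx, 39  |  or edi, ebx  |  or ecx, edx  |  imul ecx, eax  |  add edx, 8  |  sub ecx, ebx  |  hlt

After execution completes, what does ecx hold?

mov eax, 15 → eax=15
mov edi, 15 → edi=15
mov ecx, -1 → ecx=-1
mov ebx, 28 → ebx=28
mov edx, 39 → edx=39
or edi, ebx → edi=15|28=31
or ecx, edx → ecx=(-1)|39=-1
imul ecx, eax → ecx=(-1)*15=-15
add edx, 8 → edx=39+8=47
sub ecx, ebx → ecx=(-15)-28=-43
halt.

-43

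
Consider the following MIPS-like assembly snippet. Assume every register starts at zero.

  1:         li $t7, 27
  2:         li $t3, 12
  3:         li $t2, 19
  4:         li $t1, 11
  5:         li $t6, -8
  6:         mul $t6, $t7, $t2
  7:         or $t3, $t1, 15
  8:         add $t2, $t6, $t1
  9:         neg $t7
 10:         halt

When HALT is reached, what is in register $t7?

$t7=27
$t3=12
$t2=19
$t1=11
$t6=-8
$t6=27*19=513
$t3=11|15=15
$t2=513+11=524
$t7=-(27)=-27
halt.

-27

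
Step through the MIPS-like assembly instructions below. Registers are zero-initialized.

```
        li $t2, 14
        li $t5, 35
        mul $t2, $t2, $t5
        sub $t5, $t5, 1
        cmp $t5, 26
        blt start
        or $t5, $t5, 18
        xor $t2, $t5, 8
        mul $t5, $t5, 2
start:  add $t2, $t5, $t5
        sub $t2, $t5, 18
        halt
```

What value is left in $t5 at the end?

100

li $t2, 14 → $t2=14
li $t5, 35 → $t5=35
mul $t2, $t2, $t5 → $t2=14*35=490
sub $t5, $t5, 1 → $t5=35-1=34
cmp $t5, 26  (cmp 34,26)
blt start: not taken
or $t5, $t5, 18 → $t5=34|18=50
xor $t2, $t5, 8 → $t2=50^8=58
mul $t5, $t5, 2 → $t5=50*2=100
add $t2, $t5, $t5 → $t2=100+100=200
sub $t2, $t5, 18 → $t2=100-18=82
halt.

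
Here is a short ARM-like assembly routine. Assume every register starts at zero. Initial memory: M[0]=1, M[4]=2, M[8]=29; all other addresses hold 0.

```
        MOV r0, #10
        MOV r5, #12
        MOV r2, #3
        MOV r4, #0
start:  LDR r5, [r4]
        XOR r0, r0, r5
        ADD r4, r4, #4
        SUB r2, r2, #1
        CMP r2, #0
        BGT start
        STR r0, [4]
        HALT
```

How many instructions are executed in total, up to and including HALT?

r0=10
r5=12
r2=3
r4=0
r5=M[0]=1
r0=10^1=11
r4=0+4=4
r2=3-1=2
CMP r2, #0  (cmp 2,0)
BGT start: taken
r5=M[4]=2
r0=11^2=9
r4=4+4=8
r2=2-1=1
CMP r2, #0  (cmp 1,0)
BGT start: taken
r5=M[8]=29
r0=9^29=20
r4=8+4=12
r2=1-1=0
CMP r2, #0  (cmp 0,0)
BGT start: not taken
STR r0, [4] → M[4]=20
halt.
Total executed instructions: 24.

24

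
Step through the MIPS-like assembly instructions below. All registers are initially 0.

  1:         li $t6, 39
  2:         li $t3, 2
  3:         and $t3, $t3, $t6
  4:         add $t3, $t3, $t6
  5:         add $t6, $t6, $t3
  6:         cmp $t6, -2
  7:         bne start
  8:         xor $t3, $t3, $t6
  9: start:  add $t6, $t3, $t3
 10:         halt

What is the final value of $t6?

after li $t6, 39: $t6=39
after li $t3, 2: $t3=2
after and $t3, $t3, $t6: $t3=2&39=2
after add $t3, $t3, $t6: $t3=2+39=41
after add $t6, $t6, $t3: $t6=39+41=80
cmp $t6, -2  (cmp 80,-2)
bne start: taken
after add $t6, $t3, $t3: $t6=41+41=82
halt.

82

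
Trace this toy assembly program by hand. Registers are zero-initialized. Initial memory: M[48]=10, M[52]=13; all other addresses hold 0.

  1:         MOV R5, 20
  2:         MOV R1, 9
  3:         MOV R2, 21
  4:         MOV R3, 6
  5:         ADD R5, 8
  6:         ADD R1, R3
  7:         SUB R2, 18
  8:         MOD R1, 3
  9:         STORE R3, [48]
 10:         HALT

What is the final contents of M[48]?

after MOV R5, 20: R5=20
after MOV R1, 9: R1=9
after MOV R2, 21: R2=21
after MOV R3, 6: R3=6
after ADD R5, 8: R5=20+8=28
after ADD R1, R3: R1=9+6=15
after SUB R2, 18: R2=21-18=3
after MOD R1, 3: R1=15%3=0
STORE R3, [48] → M[48]=6
halt.

6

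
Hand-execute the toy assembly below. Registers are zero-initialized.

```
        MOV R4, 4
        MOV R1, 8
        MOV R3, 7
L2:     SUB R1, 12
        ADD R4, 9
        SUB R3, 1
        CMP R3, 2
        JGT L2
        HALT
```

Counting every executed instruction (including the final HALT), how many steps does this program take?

R4=4
R1=8
R3=7
R1=8-12=-4
R4=4+9=13
R3=7-1=6
CMP R3, 2  (cmp 6,2)
JGT L2: taken
R1=(-4)-12=-16
R4=13+9=22
R3=6-1=5
CMP R3, 2  (cmp 5,2)
JGT L2: taken
R1=(-16)-12=-28
R4=22+9=31
R3=5-1=4
CMP R3, 2  (cmp 4,2)
JGT L2: taken
R1=(-28)-12=-40
R4=31+9=40
R3=4-1=3
CMP R3, 2  (cmp 3,2)
JGT L2: taken
R1=(-40)-12=-52
R4=40+9=49
R3=3-1=2
CMP R3, 2  (cmp 2,2)
JGT L2: not taken
halt.
Total executed instructions: 29.

29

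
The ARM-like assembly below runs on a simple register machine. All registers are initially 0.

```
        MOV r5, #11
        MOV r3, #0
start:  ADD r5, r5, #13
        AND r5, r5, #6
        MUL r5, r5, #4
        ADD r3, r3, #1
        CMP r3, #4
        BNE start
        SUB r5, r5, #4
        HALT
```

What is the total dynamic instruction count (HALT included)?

28

after MOV r5, #11: r5=11
after MOV r3, #0: r3=0
after ADD r5, r5, #13: r5=11+13=24
after AND r5, r5, #6: r5=24&6=0
after MUL r5, r5, #4: r5=0*4=0
after ADD r3, r3, #1: r3=0+1=1
CMP r3, #4  (cmp 1,4)
BNE start: taken
after ADD r5, r5, #13: r5=0+13=13
after AND r5, r5, #6: r5=13&6=4
after MUL r5, r5, #4: r5=4*4=16
after ADD r3, r3, #1: r3=1+1=2
CMP r3, #4  (cmp 2,4)
BNE start: taken
after ADD r5, r5, #13: r5=16+13=29
after AND r5, r5, #6: r5=29&6=4
after MUL r5, r5, #4: r5=4*4=16
after ADD r3, r3, #1: r3=2+1=3
CMP r3, #4  (cmp 3,4)
BNE start: taken
after ADD r5, r5, #13: r5=16+13=29
after AND r5, r5, #6: r5=29&6=4
after MUL r5, r5, #4: r5=4*4=16
after ADD r3, r3, #1: r3=3+1=4
CMP r3, #4  (cmp 4,4)
BNE start: not taken
after SUB r5, r5, #4: r5=16-4=12
halt.
Total executed instructions: 28.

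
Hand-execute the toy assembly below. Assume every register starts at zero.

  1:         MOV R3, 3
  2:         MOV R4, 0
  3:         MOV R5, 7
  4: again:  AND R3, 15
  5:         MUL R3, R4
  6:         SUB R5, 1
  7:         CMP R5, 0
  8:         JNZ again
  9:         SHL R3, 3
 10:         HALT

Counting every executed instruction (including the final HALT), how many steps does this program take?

40

after MOV R3, 3: R3=3
after MOV R4, 0: R4=0
after MOV R5, 7: R5=7
after AND R3, 15: R3=3&15=3
after MUL R3, R4: R3=3*0=0
after SUB R5, 1: R5=7-1=6
CMP R5, 0  (cmp 6,0)
JNZ again: taken
after AND R3, 15: R3=0&15=0
after MUL R3, R4: R3=0*0=0
after SUB R5, 1: R5=6-1=5
CMP R5, 0  (cmp 5,0)
JNZ again: taken
after AND R3, 15: R3=0&15=0
after MUL R3, R4: R3=0*0=0
after SUB R5, 1: R5=5-1=4
CMP R5, 0  (cmp 4,0)
JNZ again: taken
after AND R3, 15: R3=0&15=0
after MUL R3, R4: R3=0*0=0
after SUB R5, 1: R5=4-1=3
CMP R5, 0  (cmp 3,0)
JNZ again: taken
after AND R3, 15: R3=0&15=0
after MUL R3, R4: R3=0*0=0
after SUB R5, 1: R5=3-1=2
CMP R5, 0  (cmp 2,0)
JNZ again: taken
after AND R3, 15: R3=0&15=0
after MUL R3, R4: R3=0*0=0
after SUB R5, 1: R5=2-1=1
CMP R5, 0  (cmp 1,0)
JNZ again: taken
after AND R3, 15: R3=0&15=0
after MUL R3, R4: R3=0*0=0
after SUB R5, 1: R5=1-1=0
CMP R5, 0  (cmp 0,0)
JNZ again: not taken
after SHL R3, 3: R3=0<<3=0
halt.
Total executed instructions: 40.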